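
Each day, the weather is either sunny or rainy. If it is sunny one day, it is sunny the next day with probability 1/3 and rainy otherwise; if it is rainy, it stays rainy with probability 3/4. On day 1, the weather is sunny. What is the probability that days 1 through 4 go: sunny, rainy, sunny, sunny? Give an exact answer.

1/18

Day 1 is given. For each transition, use the conditional probability from the current state:
P(rainy | sunny) = 2/3; P(sunny | rainy) = 1/4; P(sunny | sunny) = 1/3.
P = 2/3 × 1/4 × 1/3 = 2/36 = 1/18.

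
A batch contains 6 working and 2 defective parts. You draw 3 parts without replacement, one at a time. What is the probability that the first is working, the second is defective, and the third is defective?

1/28

Multiply the probability of each draw given the previous ones:
P = 6/8 × 2/7 × 1/6 = 12/336 = 1/28.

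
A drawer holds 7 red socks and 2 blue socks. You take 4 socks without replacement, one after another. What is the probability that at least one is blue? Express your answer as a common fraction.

P(no blue) = 7/9 × 6/8 × 5/7 × 4/6 = 840/3024 = 5/18.
P(at least one) = 1 − 5/18 = 13/18.

13/18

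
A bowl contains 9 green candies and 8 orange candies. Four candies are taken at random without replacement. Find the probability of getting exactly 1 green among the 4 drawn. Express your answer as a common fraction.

One ordering (green drawn first) has probability 9/17 × 8/16 × 7/15 × 6/14 = 3024/57120 = 9/170.
There are C(4,1) = 4 such orderings, each equally likely, so P = 4 × 9/170 = 18/85.

18/85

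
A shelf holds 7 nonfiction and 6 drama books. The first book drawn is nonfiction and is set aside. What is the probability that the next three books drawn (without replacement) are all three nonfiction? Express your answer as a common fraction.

With the first book removed, 6 nonfiction remain out of 12.
P = 6/12 × 5/11 × 4/10 = 120/1320 = 1/11.

1/11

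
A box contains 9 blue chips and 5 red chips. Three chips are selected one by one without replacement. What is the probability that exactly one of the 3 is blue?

45/182

One ordering (blue drawn first) has probability 9/14 × 5/13 × 4/12 = 180/2184 = 15/182.
There are C(3,1) = 3 such orderings, each equally likely, so P = 3 × 15/182 = 45/182.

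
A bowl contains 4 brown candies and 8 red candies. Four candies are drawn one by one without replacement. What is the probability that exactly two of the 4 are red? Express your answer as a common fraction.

One ordering (red drawn first) has probability 8/12 × 7/11 × 4/10 × 3/9 = 672/11880 = 28/495.
There are C(4,2) = 6 such orderings, each equally likely, so P = 6 × 28/495 = 56/165.

56/165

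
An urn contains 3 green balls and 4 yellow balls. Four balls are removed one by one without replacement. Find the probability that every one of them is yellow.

P(every draw is yellow) = 4/7 × 3/6 × 2/5 × 1/4 = 24/840 = 1/35.

1/35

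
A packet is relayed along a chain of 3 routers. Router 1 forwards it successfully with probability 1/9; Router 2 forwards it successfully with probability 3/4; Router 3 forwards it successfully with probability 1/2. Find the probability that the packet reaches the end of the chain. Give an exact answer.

1/24

Multiplying along the chain,
P = 1/9 × 3/4 × 1/2 = 3/72 = 1/24.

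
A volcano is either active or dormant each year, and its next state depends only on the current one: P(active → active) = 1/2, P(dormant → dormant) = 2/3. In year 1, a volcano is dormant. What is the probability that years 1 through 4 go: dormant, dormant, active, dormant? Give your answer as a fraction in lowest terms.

1/9

Year 1 is given. For each transition, use the conditional probability from the current state:
P(dormant | dormant) = 2/3; P(active | dormant) = 1/3; P(dormant | active) = 1/2.
P = 2/3 × 1/3 × 1/2 = 2/18 = 1/9.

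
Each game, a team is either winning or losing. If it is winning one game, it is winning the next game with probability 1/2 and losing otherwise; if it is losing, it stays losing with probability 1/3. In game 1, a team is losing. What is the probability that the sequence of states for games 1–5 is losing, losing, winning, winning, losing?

Game 1 is given. For each transition, use the conditional probability from the current state:
P(losing | losing) = 1/3; P(winning | losing) = 2/3; P(winning | winning) = 1/2; P(losing | winning) = 1/2.
P = 1/3 × 2/3 × 1/2 × 1/2 = 2/36 = 1/18.

1/18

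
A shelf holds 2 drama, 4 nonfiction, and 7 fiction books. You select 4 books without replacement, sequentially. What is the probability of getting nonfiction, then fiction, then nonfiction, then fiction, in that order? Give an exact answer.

21/715

Multiply the probability of each draw given the previous ones:
P = 4/13 × 7/12 × 3/11 × 6/10 = 504/17160 = 21/715.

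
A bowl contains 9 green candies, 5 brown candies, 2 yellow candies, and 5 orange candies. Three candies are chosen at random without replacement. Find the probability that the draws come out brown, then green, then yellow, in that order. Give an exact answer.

Chain rule:
P = 5/21 × 9/20 × 2/19 = 90/7980 = 3/266.

3/266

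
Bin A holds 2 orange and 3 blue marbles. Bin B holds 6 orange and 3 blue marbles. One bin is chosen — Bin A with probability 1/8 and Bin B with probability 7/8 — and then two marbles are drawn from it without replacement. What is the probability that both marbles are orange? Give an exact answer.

181/480

From Bin A: P(both orange) = (2/5)(1/4) = 1/10.
From Bin B: P(both orange) = (6/9)(5/8) = 5/12.
Total probability = (1/8)(1/10) + (7/8)(5/12) = 181/480.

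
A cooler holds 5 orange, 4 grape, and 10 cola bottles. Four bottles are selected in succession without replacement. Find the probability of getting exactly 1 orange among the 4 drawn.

455/969

One ordering (orange drawn first) has probability 5/19 × 14/18 × 13/17 × 12/16 = 10920/93024 = 455/3876.
There are C(4,1) = 4 such orderings, each equally likely, so P = 4 × 455/3876 = 455/969.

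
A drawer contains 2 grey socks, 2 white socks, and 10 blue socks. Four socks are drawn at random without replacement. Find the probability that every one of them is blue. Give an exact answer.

P(every draw is blue) = 10/14 × 9/13 × 8/12 × 7/11 = 5040/24024 = 30/143.

30/143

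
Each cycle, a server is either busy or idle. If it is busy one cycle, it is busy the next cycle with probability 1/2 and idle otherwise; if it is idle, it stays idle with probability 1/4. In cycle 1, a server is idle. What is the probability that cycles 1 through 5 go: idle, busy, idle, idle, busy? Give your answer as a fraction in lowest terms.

9/128

Cycle 1 is given. For each transition, use the conditional probability from the current state:
P(busy | idle) = 3/4; P(idle | busy) = 1/2; P(idle | idle) = 1/4; P(busy | idle) = 3/4.
P = 3/4 × 1/2 × 1/4 × 3/4 = 9/128.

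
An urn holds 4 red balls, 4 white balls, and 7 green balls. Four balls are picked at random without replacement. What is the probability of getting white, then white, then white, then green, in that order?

Chain rule:
P = 4/15 × 3/14 × 2/13 × 7/12 = 168/32760 = 1/195.

1/195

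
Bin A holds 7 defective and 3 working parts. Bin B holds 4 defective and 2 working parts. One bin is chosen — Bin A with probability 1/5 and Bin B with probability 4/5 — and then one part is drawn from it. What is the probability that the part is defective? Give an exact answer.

101/150

From Bin A: P(defective) = 7/10.
From Bin B: P(defective) = 4/6.
Total probability = (1/5)(7/10) + (4/5)(4/6) = 101/150.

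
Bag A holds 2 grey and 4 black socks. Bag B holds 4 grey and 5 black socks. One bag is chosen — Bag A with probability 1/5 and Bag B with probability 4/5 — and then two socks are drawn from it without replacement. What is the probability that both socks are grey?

From Bag A: P(both grey) = (2/6)(1/5) = 1/15.
From Bag B: P(both grey) = (4/9)(3/8) = 1/6.
Total probability = (1/5)(1/15) + (4/5)(1/6) = 11/75.

11/75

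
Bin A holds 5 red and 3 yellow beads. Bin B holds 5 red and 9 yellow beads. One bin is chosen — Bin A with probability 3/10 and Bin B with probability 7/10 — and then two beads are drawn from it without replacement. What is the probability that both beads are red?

67/364

From Bin A: P(both red) = (5/8)(4/7) = 5/14.
From Bin B: P(both red) = (5/14)(4/13) = 10/91.
Total probability = (3/10)(5/14) + (7/10)(10/91) = 67/364.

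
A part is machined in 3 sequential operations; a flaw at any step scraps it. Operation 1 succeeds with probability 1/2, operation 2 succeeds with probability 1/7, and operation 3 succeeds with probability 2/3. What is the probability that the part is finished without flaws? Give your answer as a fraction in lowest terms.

1/21

The events are sequential, so multiply the conditional probabilities:
P = 1/2 × 1/7 × 2/3 = 2/42 = 1/21.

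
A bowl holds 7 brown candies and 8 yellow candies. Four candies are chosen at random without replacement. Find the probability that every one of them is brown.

P(every draw is brown) = 7/15 × 6/14 × 5/13 × 4/12 = 840/32760 = 1/39.

1/39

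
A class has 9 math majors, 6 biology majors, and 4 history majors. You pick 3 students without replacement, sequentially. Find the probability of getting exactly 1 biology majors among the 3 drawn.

156/323

One ordering (a biology major drawn first) has probability 6/19 × 13/18 × 12/17 = 936/5814 = 52/323.
There are C(3,1) = 3 such orderings, each equally likely, so P = 3 × 52/323 = 156/323.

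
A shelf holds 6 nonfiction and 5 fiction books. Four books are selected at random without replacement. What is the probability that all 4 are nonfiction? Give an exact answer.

1/22

P(all nonfiction) = 6/11 × 5/10 × 4/9 × 3/8 = 360/7920 = 1/22.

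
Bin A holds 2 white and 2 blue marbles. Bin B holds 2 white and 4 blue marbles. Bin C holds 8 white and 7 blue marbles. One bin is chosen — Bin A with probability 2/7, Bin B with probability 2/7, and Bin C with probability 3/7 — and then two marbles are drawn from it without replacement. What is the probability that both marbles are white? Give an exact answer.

From Bin A: P(both white) = (2/4)(1/3) = 1/6.
From Bin B: P(both white) = (2/6)(1/5) = 1/15.
From Bin C: P(both white) = (8/15)(7/14) = 4/15.
Total probability = (2/7)(1/6) + (2/7)(1/15) + (3/7)(4/15) = 19/105.

19/105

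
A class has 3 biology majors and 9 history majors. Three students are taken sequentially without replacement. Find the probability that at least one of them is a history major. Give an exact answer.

P(no history majors) = 3/12 × 2/11 × 1/10 = 6/1320 = 1/220.
P(at least one) = 1 − 1/220 = 219/220.

219/220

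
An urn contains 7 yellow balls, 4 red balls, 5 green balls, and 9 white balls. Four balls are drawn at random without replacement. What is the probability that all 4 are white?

63/6325

P = 9/25 × 8/24 × 7/23 × 6/22 = 3024/303600 = 63/6325.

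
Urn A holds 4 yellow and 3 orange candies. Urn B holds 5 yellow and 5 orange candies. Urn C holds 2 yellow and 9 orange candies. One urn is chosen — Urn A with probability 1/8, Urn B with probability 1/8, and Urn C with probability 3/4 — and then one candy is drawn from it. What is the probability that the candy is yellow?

333/1232

From Urn A: P(yellow) = 4/7.
From Urn B: P(yellow) = 5/10.
From Urn C: P(yellow) = 2/11.
Total probability = (1/8)(4/7) + (1/8)(5/10) + (3/4)(2/11) = 333/1232.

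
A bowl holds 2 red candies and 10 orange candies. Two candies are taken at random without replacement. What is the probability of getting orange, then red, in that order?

Each draw changes the counts, so multiply the conditional probabilities along the sequence:
P = 10/12 × 2/11 = 20/132 = 5/33.

5/33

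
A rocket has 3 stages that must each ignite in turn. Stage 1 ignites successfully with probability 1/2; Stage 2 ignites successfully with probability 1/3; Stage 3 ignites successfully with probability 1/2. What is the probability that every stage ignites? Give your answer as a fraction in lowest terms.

Each stage is reached only if all earlier stages succeed, so
P = 1/2 × 1/3 × 1/2 = 1/12.

1/12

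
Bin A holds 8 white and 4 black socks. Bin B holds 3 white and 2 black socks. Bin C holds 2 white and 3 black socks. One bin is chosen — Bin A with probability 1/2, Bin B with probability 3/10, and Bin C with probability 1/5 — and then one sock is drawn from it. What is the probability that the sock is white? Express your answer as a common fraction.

From Bin A: P(white) = 8/12.
From Bin B: P(white) = 3/5.
From Bin C: P(white) = 2/5.
Total probability = (1/2)(8/12) + (3/10)(3/5) + (1/5)(2/5) = 89/150.

89/150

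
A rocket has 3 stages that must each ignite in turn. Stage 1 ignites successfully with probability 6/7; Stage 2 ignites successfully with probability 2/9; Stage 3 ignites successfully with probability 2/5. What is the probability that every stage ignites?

8/105

Each stage is reached only if all earlier stages succeed, so
P = 6/7 × 2/9 × 2/5 = 24/315 = 8/105.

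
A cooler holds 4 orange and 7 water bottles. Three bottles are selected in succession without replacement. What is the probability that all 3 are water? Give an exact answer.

P = 7/11 × 6/10 × 5/9 = 210/990 = 7/33.

7/33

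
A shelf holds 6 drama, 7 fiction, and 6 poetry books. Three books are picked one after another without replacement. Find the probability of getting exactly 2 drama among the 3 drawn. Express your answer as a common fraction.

One ordering (drama drawn first) has probability 6/19 × 5/18 × 13/17 = 390/5814 = 65/969.
There are C(3,2) = 3 such orderings, each equally likely, so P = 3 × 65/969 = 65/323.

65/323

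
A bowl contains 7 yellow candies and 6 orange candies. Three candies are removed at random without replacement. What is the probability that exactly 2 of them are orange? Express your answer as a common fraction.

One ordering (orange drawn first) has probability 6/13 × 5/12 × 7/11 = 210/1716 = 35/286.
There are C(3,2) = 3 such orderings, each equally likely, so P = 3 × 35/286 = 105/286.

105/286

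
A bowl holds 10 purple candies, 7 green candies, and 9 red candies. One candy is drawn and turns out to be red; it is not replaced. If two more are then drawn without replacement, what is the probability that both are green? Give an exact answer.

After the first draw, 7 of the remaining 25 candies are green.
P = 7/25 × 6/24 = 42/600 = 7/100.

7/100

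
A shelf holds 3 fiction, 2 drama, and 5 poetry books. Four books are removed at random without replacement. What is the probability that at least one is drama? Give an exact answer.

P(no drama) = 8/10 × 7/9 × 6/8 × 5/7 = 1680/5040 = 1/3.
P(at least one) = 1 − 1/3 = 2/3.

2/3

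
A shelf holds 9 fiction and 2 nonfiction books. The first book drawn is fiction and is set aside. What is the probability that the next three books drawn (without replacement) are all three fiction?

7/15

With the first book removed, 8 fiction remain out of 10.
P = 8/10 × 7/9 × 6/8 = 336/720 = 7/15.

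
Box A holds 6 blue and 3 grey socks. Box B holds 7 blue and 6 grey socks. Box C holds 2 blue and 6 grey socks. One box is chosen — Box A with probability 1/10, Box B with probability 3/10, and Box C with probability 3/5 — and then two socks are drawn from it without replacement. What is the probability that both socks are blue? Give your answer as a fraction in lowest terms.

From Box A: P(both blue) = (6/9)(5/8) = 5/12.
From Box B: P(both blue) = (7/13)(6/12) = 7/26.
From Box C: P(both blue) = (2/8)(1/7) = 1/28.
Total probability = (1/10)(5/12) + (3/10)(7/26) + (3/5)(1/28) = 1571/10920.

1571/10920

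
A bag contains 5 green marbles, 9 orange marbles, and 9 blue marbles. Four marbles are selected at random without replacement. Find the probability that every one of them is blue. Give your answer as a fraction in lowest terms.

18/1265

P(every draw is blue) = 9/23 × 8/22 × 7/21 × 6/20 = 3024/212520 = 18/1265.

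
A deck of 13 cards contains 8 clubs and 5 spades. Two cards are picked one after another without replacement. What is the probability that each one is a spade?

5/39

P(all spades) = 5/13 × 4/12 = 20/156 = 5/39.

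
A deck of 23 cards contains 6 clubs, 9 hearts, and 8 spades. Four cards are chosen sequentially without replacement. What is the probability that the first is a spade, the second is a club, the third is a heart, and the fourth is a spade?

18/1265

Chain rule:
P = 8/23 × 6/22 × 9/21 × 7/20 = 3024/212520 = 18/1265.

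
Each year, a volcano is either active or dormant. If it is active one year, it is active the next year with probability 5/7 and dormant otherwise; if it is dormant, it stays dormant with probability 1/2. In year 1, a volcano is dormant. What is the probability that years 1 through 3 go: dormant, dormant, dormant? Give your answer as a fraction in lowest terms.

Year 1 is given. For each transition, use the conditional probability from the current state:
P(dormant | dormant) = 1/2; P(dormant | dormant) = 1/2.
P = 1/2 × 1/2 = 1/4.

1/4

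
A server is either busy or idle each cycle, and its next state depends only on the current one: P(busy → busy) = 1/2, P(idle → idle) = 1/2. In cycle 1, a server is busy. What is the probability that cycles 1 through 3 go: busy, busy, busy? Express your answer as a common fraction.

1/4

Cycle 1 is given. For each transition, use the conditional probability from the current state:
P(busy | busy) = 1/2; P(busy | busy) = 1/2.
P = 1/2 × 1/2 = 1/4.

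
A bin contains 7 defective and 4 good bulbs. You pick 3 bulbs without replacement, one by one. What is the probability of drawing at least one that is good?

P(no good) = 7/11 × 6/10 × 5/9 = 210/990 = 7/33.
P(at least one) = 1 − 7/33 = 26/33.

26/33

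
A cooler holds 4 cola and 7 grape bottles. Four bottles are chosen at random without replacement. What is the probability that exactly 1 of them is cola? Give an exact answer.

One ordering (cola drawn first) has probability 4/11 × 7/10 × 6/9 × 5/8 = 840/7920 = 7/66.
There are C(4,1) = 4 such orderings, each equally likely, so P = 4 × 7/66 = 14/33.

14/33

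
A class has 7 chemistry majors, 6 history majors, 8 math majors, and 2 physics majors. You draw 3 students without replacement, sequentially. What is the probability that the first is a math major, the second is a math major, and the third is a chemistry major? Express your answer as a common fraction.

Chain rule:
P = 8/23 × 7/22 × 7/21 = 392/10626 = 28/759.

28/759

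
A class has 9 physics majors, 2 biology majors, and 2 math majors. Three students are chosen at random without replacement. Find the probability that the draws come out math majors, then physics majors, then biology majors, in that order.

Multiply the probability of each draw given the previous ones:
P = 2/13 × 9/12 × 2/11 = 36/1716 = 3/143.

3/143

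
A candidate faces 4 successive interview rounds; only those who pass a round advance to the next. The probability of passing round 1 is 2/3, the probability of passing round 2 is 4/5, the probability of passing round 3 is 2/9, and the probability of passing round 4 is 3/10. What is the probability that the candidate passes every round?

8/225

Each stage is reached only if all earlier stages succeed, so
P = 2/3 × 4/5 × 2/9 × 3/10 = 48/1350 = 8/225.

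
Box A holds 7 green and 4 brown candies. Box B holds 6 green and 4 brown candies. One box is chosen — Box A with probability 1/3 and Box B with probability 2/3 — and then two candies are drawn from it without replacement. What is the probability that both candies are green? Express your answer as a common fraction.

From Box A: P(both green) = (7/11)(6/10) = 21/55.
From Box B: P(both green) = (6/10)(5/9) = 1/3.
Total probability = (1/3)(21/55) + (2/3)(1/3) = 173/495.

173/495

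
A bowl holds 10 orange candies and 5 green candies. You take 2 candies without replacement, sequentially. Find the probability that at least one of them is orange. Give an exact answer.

19/21

P(no orange) = 5/15 × 4/14 = 20/210 = 2/21.
P(at least one) = 1 − 2/21 = 19/21.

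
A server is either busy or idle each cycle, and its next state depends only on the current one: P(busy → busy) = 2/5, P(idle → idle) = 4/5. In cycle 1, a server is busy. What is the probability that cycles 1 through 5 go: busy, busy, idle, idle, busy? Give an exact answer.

24/625

Cycle 1 is given. For each transition, use the conditional probability from the current state:
P(busy | busy) = 2/5; P(idle | busy) = 3/5; P(idle | idle) = 4/5; P(busy | idle) = 1/5.
P = 2/5 × 3/5 × 4/5 × 1/5 = 24/625.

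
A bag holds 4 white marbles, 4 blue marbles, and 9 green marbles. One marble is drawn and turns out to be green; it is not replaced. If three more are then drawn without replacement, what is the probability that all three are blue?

With the first marble removed, 4 blue remain out of 16.
P = 4/16 × 3/15 × 2/14 = 24/3360 = 1/140.

1/140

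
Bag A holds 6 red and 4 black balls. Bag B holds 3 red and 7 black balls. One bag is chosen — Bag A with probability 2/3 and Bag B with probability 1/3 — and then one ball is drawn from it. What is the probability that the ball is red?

1/2

From Bag A: P(red) = 6/10.
From Bag B: P(red) = 3/10.
Total probability = (2/3)(6/10) + (1/3)(3/10) = 1/2.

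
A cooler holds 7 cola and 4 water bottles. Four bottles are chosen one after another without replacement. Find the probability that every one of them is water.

P(all water) = 4/11 × 3/10 × 2/9 × 1/8 = 24/7920 = 1/330.

1/330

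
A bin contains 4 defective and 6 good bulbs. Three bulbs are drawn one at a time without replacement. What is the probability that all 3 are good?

1/6

P = 6/10 × 5/9 × 4/8 = 120/720 = 1/6.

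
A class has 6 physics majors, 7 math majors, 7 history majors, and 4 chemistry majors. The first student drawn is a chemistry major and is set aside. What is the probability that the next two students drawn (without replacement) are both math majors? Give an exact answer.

21/253

After the first draw, 7 of the remaining 23 students are math majors.
P = 7/23 × 6/22 = 42/506 = 21/253.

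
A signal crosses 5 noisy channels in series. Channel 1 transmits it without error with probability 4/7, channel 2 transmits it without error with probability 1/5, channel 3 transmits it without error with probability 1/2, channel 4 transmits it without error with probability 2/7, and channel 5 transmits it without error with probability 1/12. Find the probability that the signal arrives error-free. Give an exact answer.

Each stage is reached only if all earlier stages succeed, so
P = 4/7 × 1/5 × 1/2 × 2/7 × 1/12 = 8/5880 = 1/735.

1/735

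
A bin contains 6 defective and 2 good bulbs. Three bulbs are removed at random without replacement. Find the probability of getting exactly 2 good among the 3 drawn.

3/28

One ordering (good drawn first) has probability 2/8 × 1/7 × 6/6 = 12/336 = 1/28.
There are C(3,2) = 3 such orderings, each equally likely, so P = 3 × 1/28 = 3/28.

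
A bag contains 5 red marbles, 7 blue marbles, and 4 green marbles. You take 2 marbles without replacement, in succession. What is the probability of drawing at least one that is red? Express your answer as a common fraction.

P(no red) = 11/16 × 10/15 = 110/240 = 11/24.
P(at least one) = 1 − 11/24 = 13/24.

13/24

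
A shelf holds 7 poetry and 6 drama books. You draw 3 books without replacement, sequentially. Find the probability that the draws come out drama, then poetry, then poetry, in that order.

Multiply the probability of each draw given the previous ones:
P = 6/13 × 7/12 × 6/11 = 252/1716 = 21/143.

21/143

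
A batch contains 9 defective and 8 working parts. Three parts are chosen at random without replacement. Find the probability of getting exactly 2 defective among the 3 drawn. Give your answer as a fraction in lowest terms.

One ordering (defective drawn first) has probability 9/17 × 8/16 × 8/15 = 576/4080 = 12/85.
There are C(3,2) = 3 such orderings, each equally likely, so P = 3 × 12/85 = 36/85.

36/85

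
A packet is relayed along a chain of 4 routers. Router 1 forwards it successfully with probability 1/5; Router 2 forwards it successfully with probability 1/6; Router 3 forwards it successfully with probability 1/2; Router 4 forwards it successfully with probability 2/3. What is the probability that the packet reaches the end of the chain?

1/90

The events are sequential, so multiply the conditional probabilities:
P = 1/5 × 1/6 × 1/2 × 2/3 = 2/180 = 1/90.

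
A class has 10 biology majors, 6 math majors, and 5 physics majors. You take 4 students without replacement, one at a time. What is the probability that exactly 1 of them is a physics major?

One ordering (a physics major drawn first) has probability 5/21 × 16/20 × 15/19 × 14/18 = 16800/143640 = 20/171.
There are C(4,1) = 4 such orderings, each equally likely, so P = 4 × 20/171 = 80/171.

80/171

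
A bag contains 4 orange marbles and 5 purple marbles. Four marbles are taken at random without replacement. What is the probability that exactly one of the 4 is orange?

20/63

One ordering (orange drawn first) has probability 4/9 × 5/8 × 4/7 × 3/6 = 240/3024 = 5/63.
There are C(4,1) = 4 such orderings, each equally likely, so P = 4 × 5/63 = 20/63.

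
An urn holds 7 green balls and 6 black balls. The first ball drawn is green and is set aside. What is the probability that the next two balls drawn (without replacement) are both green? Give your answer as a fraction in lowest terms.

5/22

After the first draw, 6 of the remaining 12 balls are green.
P = 6/12 × 5/11 = 30/132 = 5/22.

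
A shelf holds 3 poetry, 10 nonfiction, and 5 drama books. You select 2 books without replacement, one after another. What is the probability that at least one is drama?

25/51

P(no drama) = 13/18 × 12/17 = 156/306 = 26/51.
P(at least one) = 1 − 26/51 = 25/51.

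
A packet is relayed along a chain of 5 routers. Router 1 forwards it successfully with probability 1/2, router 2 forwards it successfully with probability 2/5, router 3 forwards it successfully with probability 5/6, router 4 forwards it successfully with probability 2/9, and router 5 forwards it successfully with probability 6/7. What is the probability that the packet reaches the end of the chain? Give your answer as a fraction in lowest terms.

Multiplying along the chain,
P = 1/2 × 2/5 × 5/6 × 2/9 × 6/7 = 120/3780 = 2/63.

2/63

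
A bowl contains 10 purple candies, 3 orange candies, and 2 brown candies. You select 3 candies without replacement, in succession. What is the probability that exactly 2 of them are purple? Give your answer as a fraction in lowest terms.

45/91

One ordering (purple drawn first) has probability 10/15 × 9/14 × 5/13 = 450/2730 = 15/91.
There are C(3,2) = 3 such orderings, each equally likely, so P = 3 × 15/91 = 45/91.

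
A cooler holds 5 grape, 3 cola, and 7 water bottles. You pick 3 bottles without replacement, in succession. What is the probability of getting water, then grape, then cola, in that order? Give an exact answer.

Multiply the probability of each draw given the previous ones:
P = 7/15 × 5/14 × 3/13 = 105/2730 = 1/26.

1/26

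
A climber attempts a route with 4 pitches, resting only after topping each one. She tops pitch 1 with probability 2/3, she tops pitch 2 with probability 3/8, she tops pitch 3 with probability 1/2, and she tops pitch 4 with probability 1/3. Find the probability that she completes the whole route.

1/24

Multiplying along the chain,
P = 2/3 × 3/8 × 1/2 × 1/3 = 6/144 = 1/24.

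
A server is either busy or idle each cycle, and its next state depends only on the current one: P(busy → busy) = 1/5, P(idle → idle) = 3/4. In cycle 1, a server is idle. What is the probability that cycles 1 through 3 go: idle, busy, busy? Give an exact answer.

Cycle 1 is given. For each transition, use the conditional probability from the current state:
P(busy | idle) = 1/4; P(busy | busy) = 1/5.
P = 1/4 × 1/5 = 1/20.

1/20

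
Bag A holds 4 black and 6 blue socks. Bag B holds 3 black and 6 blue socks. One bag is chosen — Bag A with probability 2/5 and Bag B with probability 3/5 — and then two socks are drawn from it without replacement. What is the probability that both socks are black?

From Bag A: P(both black) = (4/10)(3/9) = 2/15.
From Bag B: P(both black) = (3/9)(2/8) = 1/12.
Total probability = (2/5)(2/15) + (3/5)(1/12) = 31/300.

31/300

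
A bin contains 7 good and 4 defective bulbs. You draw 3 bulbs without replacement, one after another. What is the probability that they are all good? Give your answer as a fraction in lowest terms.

P(every draw is good) = 7/11 × 6/10 × 5/9 = 210/990 = 7/33.

7/33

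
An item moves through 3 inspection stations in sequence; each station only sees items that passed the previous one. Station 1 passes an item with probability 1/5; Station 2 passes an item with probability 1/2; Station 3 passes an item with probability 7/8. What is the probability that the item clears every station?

7/80

Multiplying along the chain,
P = 1/5 × 1/2 × 7/8 = 7/80.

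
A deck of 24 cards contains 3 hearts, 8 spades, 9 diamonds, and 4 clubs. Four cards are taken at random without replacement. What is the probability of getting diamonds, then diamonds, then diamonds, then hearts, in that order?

Multiply the probability of each draw given the previous ones:
P = 9/24 × 8/23 × 7/22 × 3/21 = 1512/255024 = 3/506.

3/506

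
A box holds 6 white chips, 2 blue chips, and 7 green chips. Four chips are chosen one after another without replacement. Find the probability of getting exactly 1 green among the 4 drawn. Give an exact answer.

56/195

One ordering (green drawn first) has probability 7/15 × 8/14 × 7/13 × 6/12 = 2352/32760 = 14/195.
There are C(4,1) = 4 such orderings, each equally likely, so P = 4 × 14/195 = 56/195.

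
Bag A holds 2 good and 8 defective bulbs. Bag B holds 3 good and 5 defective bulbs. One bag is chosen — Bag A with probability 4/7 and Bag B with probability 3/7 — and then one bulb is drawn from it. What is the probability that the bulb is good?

From Bag A: P(good) = 2/10.
From Bag B: P(good) = 3/8.
Total probability = (4/7)(2/10) + (3/7)(3/8) = 11/40.

11/40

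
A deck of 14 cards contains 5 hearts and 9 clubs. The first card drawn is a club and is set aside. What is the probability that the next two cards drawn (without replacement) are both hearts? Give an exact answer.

After the first draw, 5 of the remaining 13 cards are hearts.
P = 5/13 × 4/12 = 20/156 = 5/39.

5/39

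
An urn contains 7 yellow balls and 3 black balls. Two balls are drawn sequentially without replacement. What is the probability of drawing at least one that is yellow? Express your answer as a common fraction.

14/15

P(no yellow) = 3/10 × 2/9 = 6/90 = 1/15.
P(at least one) = 1 − 1/15 = 14/15.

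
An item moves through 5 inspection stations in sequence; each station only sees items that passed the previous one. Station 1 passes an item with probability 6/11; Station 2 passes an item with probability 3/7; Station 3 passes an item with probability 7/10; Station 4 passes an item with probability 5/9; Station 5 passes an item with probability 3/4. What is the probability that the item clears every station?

3/44

Multiplying along the chain,
P = 6/11 × 3/7 × 7/10 × 5/9 × 3/4 = 1890/27720 = 3/44.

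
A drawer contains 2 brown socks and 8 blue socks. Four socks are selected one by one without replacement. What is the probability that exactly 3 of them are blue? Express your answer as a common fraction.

One ordering (blue drawn first) has probability 8/10 × 7/9 × 6/8 × 2/7 = 672/5040 = 2/15.
There are C(4,3) = 4 such orderings, each equally likely, so P = 4 × 2/15 = 8/15.

8/15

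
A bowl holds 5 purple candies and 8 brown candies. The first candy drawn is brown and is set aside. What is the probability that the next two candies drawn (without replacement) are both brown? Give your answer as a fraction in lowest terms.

With the first candy removed, 7 brown remain out of 12.
P = 7/12 × 6/11 = 42/132 = 7/22.

7/22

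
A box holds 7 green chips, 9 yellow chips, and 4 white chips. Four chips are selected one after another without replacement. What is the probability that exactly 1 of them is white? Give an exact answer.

448/969

One ordering (white drawn first) has probability 4/20 × 16/19 × 15/18 × 14/17 = 13440/116280 = 112/969.
There are C(4,1) = 4 such orderings, each equally likely, so P = 4 × 112/969 = 448/969.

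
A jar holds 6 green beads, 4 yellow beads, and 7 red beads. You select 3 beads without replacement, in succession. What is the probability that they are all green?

P = 6/17 × 5/16 × 4/15 = 120/4080 = 1/34.

1/34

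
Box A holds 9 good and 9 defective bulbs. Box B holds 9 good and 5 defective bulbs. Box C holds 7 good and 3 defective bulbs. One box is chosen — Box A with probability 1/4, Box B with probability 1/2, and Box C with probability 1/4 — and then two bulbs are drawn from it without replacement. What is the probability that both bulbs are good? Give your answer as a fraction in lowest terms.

34649/92820

From Box A: P(both good) = (9/18)(8/17) = 4/17.
From Box B: P(both good) = (9/14)(8/13) = 36/91.
From Box C: P(both good) = (7/10)(6/9) = 7/15.
Total probability = (1/4)(4/17) + (1/2)(36/91) + (1/4)(7/15) = 34649/92820.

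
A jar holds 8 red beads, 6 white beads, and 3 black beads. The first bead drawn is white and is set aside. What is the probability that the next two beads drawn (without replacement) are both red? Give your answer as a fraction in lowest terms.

With the first bead removed, 8 red remain out of 16.
P = 8/16 × 7/15 = 56/240 = 7/30.

7/30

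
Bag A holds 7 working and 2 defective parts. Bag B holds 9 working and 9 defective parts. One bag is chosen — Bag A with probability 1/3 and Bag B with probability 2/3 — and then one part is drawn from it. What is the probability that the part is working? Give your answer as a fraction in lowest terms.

From Bag A: P(working) = 7/9.
From Bag B: P(working) = 9/18.
Total probability = (1/3)(7/9) + (2/3)(9/18) = 16/27.

16/27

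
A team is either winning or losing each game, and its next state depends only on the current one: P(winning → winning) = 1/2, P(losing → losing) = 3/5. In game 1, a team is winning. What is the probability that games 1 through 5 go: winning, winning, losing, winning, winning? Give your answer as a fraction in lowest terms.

1/20

Game 1 is given. For each transition, use the conditional probability from the current state:
P(winning | winning) = 1/2; P(losing | winning) = 1/2; P(winning | losing) = 2/5; P(winning | winning) = 1/2.
P = 1/2 × 1/2 × 2/5 × 1/2 = 2/40 = 1/20.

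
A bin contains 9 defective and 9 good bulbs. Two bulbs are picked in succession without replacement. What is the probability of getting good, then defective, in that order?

9/34

Chain rule:
P = 9/18 × 9/17 = 81/306 = 9/34.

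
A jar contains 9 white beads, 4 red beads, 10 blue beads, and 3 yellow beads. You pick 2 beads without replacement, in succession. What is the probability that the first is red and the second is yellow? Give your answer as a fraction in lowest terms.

Each draw changes the counts, so multiply the conditional probabilities along the sequence:
P = 4/26 × 3/25 = 12/650 = 6/325.

6/325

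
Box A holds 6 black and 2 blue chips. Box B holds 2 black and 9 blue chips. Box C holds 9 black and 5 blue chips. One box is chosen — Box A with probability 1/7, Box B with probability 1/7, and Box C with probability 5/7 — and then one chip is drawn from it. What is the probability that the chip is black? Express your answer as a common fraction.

From Box A: P(black) = 6/8.
From Box B: P(black) = 2/11.
From Box C: P(black) = 9/14.
Total probability = (1/7)(6/8) + (1/7)(2/11) + (5/7)(9/14) = 1277/2156.

1277/2156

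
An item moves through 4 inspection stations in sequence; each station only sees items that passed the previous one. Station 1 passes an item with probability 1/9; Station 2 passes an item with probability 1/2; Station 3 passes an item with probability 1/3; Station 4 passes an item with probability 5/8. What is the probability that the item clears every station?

5/432

Each stage is reached only if all earlier stages succeed, so
P = 1/9 × 1/2 × 1/3 × 5/8 = 5/432.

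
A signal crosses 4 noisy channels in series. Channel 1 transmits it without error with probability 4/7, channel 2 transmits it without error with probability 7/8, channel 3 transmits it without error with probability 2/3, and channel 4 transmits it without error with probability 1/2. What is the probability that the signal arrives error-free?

1/6

Each stage is reached only if all earlier stages succeed, so
P = 4/7 × 7/8 × 2/3 × 1/2 = 56/336 = 1/6.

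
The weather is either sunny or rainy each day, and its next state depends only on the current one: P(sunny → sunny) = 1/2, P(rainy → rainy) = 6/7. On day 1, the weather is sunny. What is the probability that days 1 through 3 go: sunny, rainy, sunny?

1/14

Day 1 is given. For each transition, use the conditional probability from the current state:
P(rainy | sunny) = 1/2; P(sunny | rainy) = 1/7.
P = 1/2 × 1/7 = 1/14.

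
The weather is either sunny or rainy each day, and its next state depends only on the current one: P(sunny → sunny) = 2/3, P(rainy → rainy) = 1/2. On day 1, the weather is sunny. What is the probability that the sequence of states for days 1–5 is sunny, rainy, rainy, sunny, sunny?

Day 1 is given. For each transition, use the conditional probability from the current state:
P(rainy | sunny) = 1/3; P(rainy | rainy) = 1/2; P(sunny | rainy) = 1/2; P(sunny | sunny) = 2/3.
P = 1/3 × 1/2 × 1/2 × 2/3 = 2/36 = 1/18.

1/18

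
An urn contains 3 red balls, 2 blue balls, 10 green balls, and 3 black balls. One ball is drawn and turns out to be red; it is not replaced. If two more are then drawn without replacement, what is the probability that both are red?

After the first draw, 2 of the remaining 17 balls are red.
P = 2/17 × 1/16 = 2/272 = 1/136.

1/136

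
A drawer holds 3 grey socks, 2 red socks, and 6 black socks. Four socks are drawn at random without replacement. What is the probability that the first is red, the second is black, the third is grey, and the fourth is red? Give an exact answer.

Each draw changes the counts, so multiply the conditional probabilities along the sequence:
P = 2/11 × 6/10 × 3/9 × 1/8 = 36/7920 = 1/220.

1/220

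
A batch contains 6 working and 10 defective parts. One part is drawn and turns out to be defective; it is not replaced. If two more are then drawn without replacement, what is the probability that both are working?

1/7

With the first part removed, 6 working remain out of 15.
P = 6/15 × 5/14 = 30/210 = 1/7.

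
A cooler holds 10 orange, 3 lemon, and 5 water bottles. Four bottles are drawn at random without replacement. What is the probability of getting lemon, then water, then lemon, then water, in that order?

Chain rule:
P = 3/18 × 5/17 × 2/16 × 4/15 = 120/73440 = 1/612.

1/612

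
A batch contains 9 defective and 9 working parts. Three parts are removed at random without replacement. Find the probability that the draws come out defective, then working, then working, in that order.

9/68

Multiply the probability of each draw given the previous ones:
P = 9/18 × 9/17 × 8/16 = 648/4896 = 9/68.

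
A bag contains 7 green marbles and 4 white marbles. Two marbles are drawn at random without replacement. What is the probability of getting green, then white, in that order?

14/55

Multiply the probability of each draw given the previous ones:
P = 7/11 × 4/10 = 28/110 = 14/55.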